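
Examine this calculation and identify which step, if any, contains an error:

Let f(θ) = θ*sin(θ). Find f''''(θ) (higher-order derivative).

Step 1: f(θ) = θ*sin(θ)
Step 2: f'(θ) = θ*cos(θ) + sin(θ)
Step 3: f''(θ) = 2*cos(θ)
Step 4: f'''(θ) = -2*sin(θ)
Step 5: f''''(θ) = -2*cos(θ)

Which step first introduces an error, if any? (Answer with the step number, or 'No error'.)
Step 3

Step 3 is incorrect due to a dropped term.
The step shows: 2*cos(θ)
The correct value should be: -θ*sin(θ) + 2*cos(θ)

Explanation: A term was dropped: the term -θ*sin(θ) was incorrectly omitted
The later steps are derived from this incorrect expression, so the error originates in Step 3.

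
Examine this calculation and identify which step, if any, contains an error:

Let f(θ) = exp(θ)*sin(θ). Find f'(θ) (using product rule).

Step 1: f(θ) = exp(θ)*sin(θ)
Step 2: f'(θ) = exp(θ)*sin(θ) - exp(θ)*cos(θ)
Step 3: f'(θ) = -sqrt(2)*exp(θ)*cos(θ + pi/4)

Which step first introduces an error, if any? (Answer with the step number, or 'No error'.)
Step 2

Step 2 is incorrect due to a sign flip.
The step shows: exp(θ)*sin(θ) - exp(θ)*cos(θ)
The correct value should be: exp(θ)*sin(θ) + exp(θ)*cos(θ)

Explanation: The sign of one term was flipped: the term exp(θ)*cos(θ) was incorrectly written as -exp(θ)*cos(θ)
The later steps are derived from this incorrect expression, so the error originates in Step 2.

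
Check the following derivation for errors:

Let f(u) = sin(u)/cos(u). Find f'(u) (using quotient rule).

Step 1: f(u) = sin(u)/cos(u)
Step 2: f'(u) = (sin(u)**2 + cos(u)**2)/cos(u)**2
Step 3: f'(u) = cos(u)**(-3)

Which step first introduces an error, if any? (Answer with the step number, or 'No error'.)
Step 3

Step 3 is incorrect due to a wrong exponent.
The step shows: cos(u)**(-3)
The correct value should be: cos(u)**(-2)

Explanation: The exponent -2 on cos(u) was incorrectly written as -3: the term cos(u)**(-2) was incorrectly written as cos(u)**(-3)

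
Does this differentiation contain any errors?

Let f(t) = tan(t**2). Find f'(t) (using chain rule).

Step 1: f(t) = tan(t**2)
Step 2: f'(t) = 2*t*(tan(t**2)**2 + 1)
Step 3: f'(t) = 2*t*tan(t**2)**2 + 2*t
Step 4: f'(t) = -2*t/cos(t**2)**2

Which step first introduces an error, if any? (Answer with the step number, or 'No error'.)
Step 4

Step 4 is incorrect due to a sign flip.
The step shows: -2*t/cos(t**2)**2
The correct value should be: 2*t/cos(t**2)**2

Explanation: The sign of the whole expression was flipped: the term 2*t/cos(t**2)**2 was incorrectly written as -2*t/cos(t**2)**2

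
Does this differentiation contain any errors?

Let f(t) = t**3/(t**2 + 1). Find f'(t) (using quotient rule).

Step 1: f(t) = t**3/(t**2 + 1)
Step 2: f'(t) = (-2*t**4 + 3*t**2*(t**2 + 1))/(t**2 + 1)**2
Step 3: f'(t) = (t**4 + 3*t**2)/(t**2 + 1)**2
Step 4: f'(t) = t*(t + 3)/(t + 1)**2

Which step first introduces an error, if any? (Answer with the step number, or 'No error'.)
Step 4

Step 4 is incorrect due to a wrong exponent.
The step shows: t*(t + 3)/(t + 1)**2
The correct value should be: t**2*(t**2 + 3)/(t**2 + 1)**2

Explanation: The exponent 2 on t was incorrectly written as 1: the term t**2*(t**2 + 3)/(t**2 + 1)**2 was incorrectly written as t*(t + 3)/(t + 1)**2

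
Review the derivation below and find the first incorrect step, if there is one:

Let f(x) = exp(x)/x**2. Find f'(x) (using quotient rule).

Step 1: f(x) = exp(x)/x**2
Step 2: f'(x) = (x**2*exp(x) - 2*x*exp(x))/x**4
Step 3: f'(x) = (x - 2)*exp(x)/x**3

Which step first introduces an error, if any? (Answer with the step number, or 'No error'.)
No error

All steps in this derivation are correct.
The final answer f'(x) = (x - 2)*exp(x)/x**3 is valid.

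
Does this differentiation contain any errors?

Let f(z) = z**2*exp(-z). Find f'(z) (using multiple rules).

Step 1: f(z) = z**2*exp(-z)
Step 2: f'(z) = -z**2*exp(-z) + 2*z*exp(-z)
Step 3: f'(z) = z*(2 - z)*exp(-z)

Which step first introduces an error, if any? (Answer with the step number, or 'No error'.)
No error

All steps in this derivation are correct.
The final answer f'(z) = z*(2 - z)*exp(-z) is valid.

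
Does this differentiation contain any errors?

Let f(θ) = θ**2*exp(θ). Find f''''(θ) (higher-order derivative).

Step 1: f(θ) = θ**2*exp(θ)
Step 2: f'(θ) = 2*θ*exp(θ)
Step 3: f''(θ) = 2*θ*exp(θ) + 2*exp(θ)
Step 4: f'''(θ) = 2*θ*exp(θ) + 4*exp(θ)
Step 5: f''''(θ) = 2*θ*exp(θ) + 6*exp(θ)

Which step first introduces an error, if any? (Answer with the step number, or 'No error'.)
Step 2

Step 2 is incorrect due to a dropped term.
The step shows: 2*θ*exp(θ)
The correct value should be: θ**2*exp(θ) + 2*θ*exp(θ)

Explanation: A term was dropped: the term θ**2*exp(θ) was incorrectly omitted
The later steps are derived from this incorrect expression, so the error originates in Step 2.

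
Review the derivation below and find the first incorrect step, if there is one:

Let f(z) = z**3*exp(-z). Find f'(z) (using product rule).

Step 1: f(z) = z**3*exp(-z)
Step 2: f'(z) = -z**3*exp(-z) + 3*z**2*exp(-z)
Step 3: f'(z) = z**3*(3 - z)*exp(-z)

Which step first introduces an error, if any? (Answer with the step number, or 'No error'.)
Step 3

Step 3 is incorrect due to a wrong exponent.
The step shows: z**3*(3 - z)*exp(-z)
The correct value should be: z**2*(3 - z)*exp(-z)

Explanation: The exponent 2 on z was incorrectly written as 3: the term z**2*(3 - z)*exp(-z) was incorrectly written as z**3*(3 - z)*exp(-z)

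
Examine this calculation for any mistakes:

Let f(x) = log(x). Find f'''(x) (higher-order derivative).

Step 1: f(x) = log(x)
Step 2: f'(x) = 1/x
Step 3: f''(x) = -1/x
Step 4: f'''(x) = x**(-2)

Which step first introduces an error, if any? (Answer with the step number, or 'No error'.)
Step 3

Step 3 is incorrect due to a wrong exponent.
The step shows: -1/x
The correct value should be: -1/x**2

Explanation: The exponent -2 on x was incorrectly written as -1: the term -1/x**2 was incorrectly written as -1/x
The later steps are derived from this incorrect expression, so the error originates in Step 3.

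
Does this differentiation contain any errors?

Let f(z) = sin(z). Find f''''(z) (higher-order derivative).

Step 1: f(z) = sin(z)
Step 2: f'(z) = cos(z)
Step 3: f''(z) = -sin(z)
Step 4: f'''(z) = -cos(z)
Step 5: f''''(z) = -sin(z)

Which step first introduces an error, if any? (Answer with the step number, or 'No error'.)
Step 5

Step 5 is incorrect due to a sign flip.
The step shows: -sin(z)
The correct value should be: sin(z)

Explanation: The sign of the whole expression was flipped: the term sin(z) was incorrectly written as -sin(z)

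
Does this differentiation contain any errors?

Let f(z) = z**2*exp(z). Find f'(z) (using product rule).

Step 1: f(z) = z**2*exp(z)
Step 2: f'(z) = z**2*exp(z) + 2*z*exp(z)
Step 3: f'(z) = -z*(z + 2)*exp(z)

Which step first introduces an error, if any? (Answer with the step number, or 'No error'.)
Step 3

Step 3 is incorrect due to a sign flip.
The step shows: -z*(z + 2)*exp(z)
The correct value should be: z*(z + 2)*exp(z)

Explanation: The sign of the whole expression was flipped: the term z*(z + 2)*exp(z) was incorrectly written as -z*(z + 2)*exp(z)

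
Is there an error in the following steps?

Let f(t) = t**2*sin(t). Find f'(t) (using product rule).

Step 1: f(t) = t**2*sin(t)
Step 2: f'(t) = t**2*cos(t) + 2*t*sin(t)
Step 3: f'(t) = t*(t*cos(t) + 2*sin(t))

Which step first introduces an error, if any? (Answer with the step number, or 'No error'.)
No error

All steps in this derivation are correct.
The final answer f'(t) = t*(t*cos(t) + 2*sin(t)) is valid.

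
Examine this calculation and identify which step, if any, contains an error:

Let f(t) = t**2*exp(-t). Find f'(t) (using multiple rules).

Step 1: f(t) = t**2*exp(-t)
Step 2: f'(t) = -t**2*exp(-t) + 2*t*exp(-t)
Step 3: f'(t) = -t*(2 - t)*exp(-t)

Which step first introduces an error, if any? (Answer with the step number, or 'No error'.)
Step 3

Step 3 is incorrect due to a sign flip.
The step shows: -t*(2 - t)*exp(-t)
The correct value should be: t*(2 - t)*exp(-t)

Explanation: The sign of the whole expression was flipped: the term t*(2 - t)*exp(-t) was incorrectly written as -t*(2 - t)*exp(-t)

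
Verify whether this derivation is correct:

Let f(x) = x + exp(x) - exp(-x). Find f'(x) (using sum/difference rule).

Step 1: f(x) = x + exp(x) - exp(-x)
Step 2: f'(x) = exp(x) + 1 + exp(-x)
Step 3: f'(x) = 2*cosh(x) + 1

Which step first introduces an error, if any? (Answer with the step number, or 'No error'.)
No error

All steps in this derivation are correct.
The final answer f'(x) = 2*cosh(x) + 1 is valid.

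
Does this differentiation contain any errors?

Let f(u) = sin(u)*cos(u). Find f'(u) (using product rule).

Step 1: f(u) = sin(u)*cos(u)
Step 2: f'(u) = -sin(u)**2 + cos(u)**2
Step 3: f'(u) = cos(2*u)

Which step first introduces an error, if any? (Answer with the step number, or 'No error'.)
No error

All steps in this derivation are correct.
The final answer f'(u) = cos(2*u) is valid.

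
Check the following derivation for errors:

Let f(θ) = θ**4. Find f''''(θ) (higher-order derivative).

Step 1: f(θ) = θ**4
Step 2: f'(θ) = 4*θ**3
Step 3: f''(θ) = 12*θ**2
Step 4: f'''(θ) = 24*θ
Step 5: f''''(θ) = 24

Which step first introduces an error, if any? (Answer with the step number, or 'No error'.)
No error

All steps in this derivation are correct.
The final answer f''''(θ) = 24 is valid.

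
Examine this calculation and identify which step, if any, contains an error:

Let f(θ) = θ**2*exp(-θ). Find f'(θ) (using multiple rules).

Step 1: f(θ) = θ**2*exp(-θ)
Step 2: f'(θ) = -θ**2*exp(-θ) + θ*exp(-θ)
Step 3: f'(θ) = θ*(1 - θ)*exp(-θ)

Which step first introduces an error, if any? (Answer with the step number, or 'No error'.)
Step 2

Step 2 is incorrect due to a wrong coefficient.
The step shows: -θ**2*exp(-θ) + θ*exp(-θ)
The correct value should be: -θ**2*exp(-θ) + 2*θ*exp(-θ)

Explanation: The coefficient 2 was incorrectly written as 1: the term 2*θ*exp(-θ) was incorrectly written as θ*exp(-θ)
The later steps are derived from this incorrect expression, so the error originates in Step 2.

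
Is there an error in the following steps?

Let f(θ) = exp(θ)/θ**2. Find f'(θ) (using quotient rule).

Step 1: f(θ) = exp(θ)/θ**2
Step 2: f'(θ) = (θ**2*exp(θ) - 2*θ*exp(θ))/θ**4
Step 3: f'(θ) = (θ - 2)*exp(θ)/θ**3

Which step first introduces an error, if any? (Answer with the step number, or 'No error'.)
No error

All steps in this derivation are correct.
The final answer f'(θ) = (θ - 2)*exp(θ)/θ**3 is valid.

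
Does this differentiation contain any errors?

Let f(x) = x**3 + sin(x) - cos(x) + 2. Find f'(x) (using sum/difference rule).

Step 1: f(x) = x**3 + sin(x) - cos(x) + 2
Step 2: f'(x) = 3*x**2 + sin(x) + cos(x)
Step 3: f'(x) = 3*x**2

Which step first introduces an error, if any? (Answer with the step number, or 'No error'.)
Step 3

Step 3 is incorrect due to a dropped term.
The step shows: 3*x**2
The correct value should be: 3*x**2 + sqrt(2)*sin(x + pi/4)

Explanation: A term was dropped: the term sqrt(2)*sin(x + pi/4) was incorrectly omitted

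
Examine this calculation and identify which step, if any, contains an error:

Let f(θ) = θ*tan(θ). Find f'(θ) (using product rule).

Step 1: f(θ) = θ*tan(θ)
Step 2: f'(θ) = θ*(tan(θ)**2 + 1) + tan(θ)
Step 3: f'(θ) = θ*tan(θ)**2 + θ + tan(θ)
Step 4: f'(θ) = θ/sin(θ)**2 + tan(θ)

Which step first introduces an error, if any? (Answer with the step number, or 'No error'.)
Step 4

Step 4 is incorrect due to a wrong trig function.
The step shows: θ/sin(θ)**2 + tan(θ)
The correct value should be: θ/cos(θ)**2 + tan(θ)

Explanation: cos(θ) was incorrectly written as sin(θ): the term θ/cos(θ)**2 was incorrectly written as θ/sin(θ)**2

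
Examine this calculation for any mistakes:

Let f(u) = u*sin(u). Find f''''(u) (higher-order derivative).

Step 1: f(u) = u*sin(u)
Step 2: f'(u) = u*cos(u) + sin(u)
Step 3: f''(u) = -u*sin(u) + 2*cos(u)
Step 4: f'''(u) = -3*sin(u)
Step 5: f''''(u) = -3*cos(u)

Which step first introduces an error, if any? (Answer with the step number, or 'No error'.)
Step 4

Step 4 is incorrect due to a dropped term.
The step shows: -3*sin(u)
The correct value should be: -u*cos(u) - 3*sin(u)

Explanation: A term was dropped: the term -u*cos(u) was incorrectly omitted
The later steps are derived from this incorrect expression, so the error originates in Step 4.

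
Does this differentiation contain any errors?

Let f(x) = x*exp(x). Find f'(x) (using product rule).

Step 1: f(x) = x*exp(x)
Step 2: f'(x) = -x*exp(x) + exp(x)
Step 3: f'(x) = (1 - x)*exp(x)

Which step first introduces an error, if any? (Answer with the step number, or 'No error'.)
Step 2

Step 2 is incorrect due to a sign flip.
The step shows: -x*exp(x) + exp(x)
The correct value should be: x*exp(x) + exp(x)

Explanation: The sign of one term was flipped: the term x*exp(x) was incorrectly written as -x*exp(x)
The later steps are derived from this incorrect expression, so the error originates in Step 2.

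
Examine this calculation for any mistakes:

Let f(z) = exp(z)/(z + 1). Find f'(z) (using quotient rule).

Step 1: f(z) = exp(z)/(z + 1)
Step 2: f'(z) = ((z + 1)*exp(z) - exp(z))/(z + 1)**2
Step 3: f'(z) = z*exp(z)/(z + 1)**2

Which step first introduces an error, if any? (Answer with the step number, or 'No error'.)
No error

All steps in this derivation are correct.
The final answer f'(z) = z*exp(z)/(z + 1)**2 is valid.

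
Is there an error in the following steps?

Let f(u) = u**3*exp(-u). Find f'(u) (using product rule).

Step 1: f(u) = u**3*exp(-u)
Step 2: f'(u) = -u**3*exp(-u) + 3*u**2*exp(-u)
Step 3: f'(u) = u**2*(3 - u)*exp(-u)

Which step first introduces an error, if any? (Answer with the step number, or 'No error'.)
No error

All steps in this derivation are correct.
The final answer f'(u) = u**2*(3 - u)*exp(-u) is valid.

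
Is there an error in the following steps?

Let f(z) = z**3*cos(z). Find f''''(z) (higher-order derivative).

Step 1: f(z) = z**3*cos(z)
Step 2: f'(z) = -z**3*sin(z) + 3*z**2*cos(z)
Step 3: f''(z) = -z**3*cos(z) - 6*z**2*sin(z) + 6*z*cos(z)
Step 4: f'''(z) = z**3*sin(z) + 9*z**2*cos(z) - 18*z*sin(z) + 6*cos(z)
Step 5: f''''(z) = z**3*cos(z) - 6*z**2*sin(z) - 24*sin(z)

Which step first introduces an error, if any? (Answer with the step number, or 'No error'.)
Step 4

Step 4 is incorrect due to a sign flip.
The step shows: z**3*sin(z) + 9*z**2*cos(z) - 18*z*sin(z) + 6*cos(z)
The correct value should be: z**3*sin(z) - 9*z**2*cos(z) - 18*z*sin(z) + 6*cos(z)

Explanation: The sign of one term was flipped: the term -9*z**2*cos(z) was incorrectly written as 9*z**2*cos(z)
The later steps are derived from this incorrect expression, so the error originates in Step 4.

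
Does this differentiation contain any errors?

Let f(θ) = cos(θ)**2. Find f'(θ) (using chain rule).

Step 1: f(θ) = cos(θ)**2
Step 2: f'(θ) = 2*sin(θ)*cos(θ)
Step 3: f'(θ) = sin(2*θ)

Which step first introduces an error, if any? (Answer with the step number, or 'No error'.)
Step 2

Step 2 is incorrect due to a sign flip.
The step shows: 2*sin(θ)*cos(θ)
The correct value should be: -2*sin(θ)*cos(θ)

Explanation: The sign of the whole expression was flipped: the term -2*sin(θ)*cos(θ) was incorrectly written as 2*sin(θ)*cos(θ)
The later steps are derived from this incorrect expression, so the error originates in Step 2.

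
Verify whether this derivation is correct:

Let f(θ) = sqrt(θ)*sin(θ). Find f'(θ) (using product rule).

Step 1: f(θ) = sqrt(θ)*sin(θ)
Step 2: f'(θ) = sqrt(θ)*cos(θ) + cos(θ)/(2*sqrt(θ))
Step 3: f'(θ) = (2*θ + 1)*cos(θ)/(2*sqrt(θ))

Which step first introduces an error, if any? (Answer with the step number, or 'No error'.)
Step 2

Step 2 is incorrect due to a wrong trig function.
The step shows: sqrt(θ)*cos(θ) + cos(θ)/(2*sqrt(θ))
The correct value should be: sqrt(θ)*cos(θ) + sin(θ)/(2*sqrt(θ))

Explanation: sin(θ) was incorrectly written as cos(θ): the term sin(θ)/(2*sqrt(θ)) was incorrectly written as cos(θ)/(2*sqrt(θ))
The later steps are derived from this incorrect expression, so the error originates in Step 2.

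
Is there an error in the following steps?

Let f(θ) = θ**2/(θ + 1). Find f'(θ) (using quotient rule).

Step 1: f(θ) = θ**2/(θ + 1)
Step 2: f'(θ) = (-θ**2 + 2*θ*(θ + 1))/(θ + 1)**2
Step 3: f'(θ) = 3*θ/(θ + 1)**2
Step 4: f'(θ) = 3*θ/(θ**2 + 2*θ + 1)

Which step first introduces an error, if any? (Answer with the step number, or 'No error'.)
Step 3

Step 3 is incorrect due to a wrong exponent.
The step shows: 3*θ/(θ + 1)**2
The correct value should be: (θ**2 + 2*θ)/(θ + 1)**2

Explanation: The exponent 2 on θ was incorrectly written as 1: the term (θ**2 + 2*θ)/(θ + 1)**2 was incorrectly written as 3*θ/(θ + 1)**2
The later steps are derived from this incorrect expression, so the error originates in Step 3.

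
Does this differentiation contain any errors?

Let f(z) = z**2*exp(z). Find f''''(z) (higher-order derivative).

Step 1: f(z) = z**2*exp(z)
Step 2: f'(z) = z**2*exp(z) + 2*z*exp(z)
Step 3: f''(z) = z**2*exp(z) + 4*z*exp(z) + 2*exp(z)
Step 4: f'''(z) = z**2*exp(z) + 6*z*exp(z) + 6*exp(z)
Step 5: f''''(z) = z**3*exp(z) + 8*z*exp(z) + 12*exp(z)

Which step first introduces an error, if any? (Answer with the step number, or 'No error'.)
Step 5

Step 5 is incorrect due to a wrong exponent.
The step shows: z**3*exp(z) + 8*z*exp(z) + 12*exp(z)
The correct value should be: z**2*exp(z) + 8*z*exp(z) + 12*exp(z)

Explanation: The exponent 2 on z was incorrectly written as 3: the term z**2*exp(z) was incorrectly written as z**3*exp(z)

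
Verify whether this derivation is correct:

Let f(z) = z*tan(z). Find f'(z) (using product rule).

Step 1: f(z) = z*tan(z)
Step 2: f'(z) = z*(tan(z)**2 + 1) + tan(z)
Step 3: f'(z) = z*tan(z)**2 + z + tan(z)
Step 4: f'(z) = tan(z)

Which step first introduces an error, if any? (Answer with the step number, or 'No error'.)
Step 4

Step 4 is incorrect due to a dropped term.
The step shows: tan(z)
The correct value should be: z/cos(z)**2 + tan(z)

Explanation: A term was dropped: the term z/cos(z)**2 was incorrectly omitted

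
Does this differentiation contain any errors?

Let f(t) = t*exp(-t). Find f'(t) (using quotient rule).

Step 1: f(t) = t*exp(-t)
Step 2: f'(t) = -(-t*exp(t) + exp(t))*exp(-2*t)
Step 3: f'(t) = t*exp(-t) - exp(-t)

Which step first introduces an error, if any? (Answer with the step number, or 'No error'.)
Step 2

Step 2 is incorrect due to a sign flip.
The step shows: -(-t*exp(t) + exp(t))*exp(-2*t)
The correct value should be: (-t*exp(t) + exp(t))*exp(-2*t)

Explanation: The sign of the whole expression was flipped: the term (-t*exp(t) + exp(t))*exp(-2*t) was incorrectly written as -(-t*exp(t) + exp(t))*exp(-2*t)
The later steps are derived from this incorrect expression, so the error originates in Step 2.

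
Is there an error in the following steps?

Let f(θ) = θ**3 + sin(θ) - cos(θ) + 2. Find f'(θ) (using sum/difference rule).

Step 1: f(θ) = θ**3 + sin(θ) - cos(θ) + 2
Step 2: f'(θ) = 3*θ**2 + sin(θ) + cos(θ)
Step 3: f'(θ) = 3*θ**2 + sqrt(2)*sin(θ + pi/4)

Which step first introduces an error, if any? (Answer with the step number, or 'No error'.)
No error

All steps in this derivation are correct.
The final answer f'(θ) = 3*θ**2 + sqrt(2)*sin(θ + pi/4) is valid.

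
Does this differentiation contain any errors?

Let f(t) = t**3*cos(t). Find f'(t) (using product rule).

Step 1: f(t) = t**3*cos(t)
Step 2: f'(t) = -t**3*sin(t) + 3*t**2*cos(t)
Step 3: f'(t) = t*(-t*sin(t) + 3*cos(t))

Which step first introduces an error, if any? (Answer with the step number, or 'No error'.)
Step 3

Step 3 is incorrect due to a wrong exponent.
The step shows: t*(-t*sin(t) + 3*cos(t))
The correct value should be: t**2*(-t*sin(t) + 3*cos(t))

Explanation: The exponent 2 on t was incorrectly written as 1: the term t**2*(-t*sin(t) + 3*cos(t)) was incorrectly written as t*(-t*sin(t) + 3*cos(t))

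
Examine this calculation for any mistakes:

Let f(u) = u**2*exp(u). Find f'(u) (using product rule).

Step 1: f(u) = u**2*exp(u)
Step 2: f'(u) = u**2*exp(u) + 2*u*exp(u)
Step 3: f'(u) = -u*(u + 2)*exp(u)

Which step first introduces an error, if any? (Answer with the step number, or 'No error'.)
Step 3

Step 3 is incorrect due to a sign flip.
The step shows: -u*(u + 2)*exp(u)
The correct value should be: u*(u + 2)*exp(u)

Explanation: The sign of the whole expression was flipped: the term u*(u + 2)*exp(u) was incorrectly written as -u*(u + 2)*exp(u)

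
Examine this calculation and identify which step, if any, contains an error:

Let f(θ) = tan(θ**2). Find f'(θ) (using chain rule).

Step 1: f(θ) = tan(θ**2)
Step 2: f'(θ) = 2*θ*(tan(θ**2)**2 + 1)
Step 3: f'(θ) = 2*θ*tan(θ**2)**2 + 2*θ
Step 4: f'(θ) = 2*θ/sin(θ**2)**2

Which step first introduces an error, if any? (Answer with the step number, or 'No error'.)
Step 4

Step 4 is incorrect due to a wrong trig function.
The step shows: 2*θ/sin(θ**2)**2
The correct value should be: 2*θ/cos(θ**2)**2

Explanation: cos(θ**2) was incorrectly written as sin(θ**2): the term 2*θ/cos(θ**2)**2 was incorrectly written as 2*θ/sin(θ**2)**2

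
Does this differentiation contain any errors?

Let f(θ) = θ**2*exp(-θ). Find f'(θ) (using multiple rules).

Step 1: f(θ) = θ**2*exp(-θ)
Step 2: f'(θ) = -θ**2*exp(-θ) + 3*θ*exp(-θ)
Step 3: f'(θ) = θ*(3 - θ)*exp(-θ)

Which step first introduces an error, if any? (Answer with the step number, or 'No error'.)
Step 2

Step 2 is incorrect due to a wrong coefficient.
The step shows: -θ**2*exp(-θ) + 3*θ*exp(-θ)
The correct value should be: -θ**2*exp(-θ) + 2*θ*exp(-θ)

Explanation: The coefficient 2 was incorrectly written as 3: the term 2*θ*exp(-θ) was incorrectly written as 3*θ*exp(-θ)
The later steps are derived from this incorrect expression, so the error originates in Step 2.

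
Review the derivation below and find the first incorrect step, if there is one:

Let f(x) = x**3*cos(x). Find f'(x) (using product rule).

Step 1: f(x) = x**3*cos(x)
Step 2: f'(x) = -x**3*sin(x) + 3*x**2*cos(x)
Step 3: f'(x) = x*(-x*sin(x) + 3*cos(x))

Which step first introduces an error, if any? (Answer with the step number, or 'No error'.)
Step 3

Step 3 is incorrect due to a wrong exponent.
The step shows: x*(-x*sin(x) + 3*cos(x))
The correct value should be: x**2*(-x*sin(x) + 3*cos(x))

Explanation: The exponent 2 on x was incorrectly written as 1: the term x**2*(-x*sin(x) + 3*cos(x)) was incorrectly written as x*(-x*sin(x) + 3*cos(x))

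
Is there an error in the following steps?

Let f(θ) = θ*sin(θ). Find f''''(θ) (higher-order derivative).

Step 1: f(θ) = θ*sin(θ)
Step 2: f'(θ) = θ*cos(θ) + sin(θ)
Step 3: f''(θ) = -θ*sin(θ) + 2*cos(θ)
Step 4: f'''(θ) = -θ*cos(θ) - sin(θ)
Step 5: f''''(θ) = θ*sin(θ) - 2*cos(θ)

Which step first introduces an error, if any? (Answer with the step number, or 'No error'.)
Step 4

Step 4 is incorrect due to a wrong coefficient.
The step shows: -θ*cos(θ) - sin(θ)
The correct value should be: -θ*cos(θ) - 3*sin(θ)

Explanation: The coefficient -3 was incorrectly written as -1: the term -3*sin(θ) was incorrectly written as -sin(θ)
The later steps are derived from this incorrect expression, so the error originates in Step 4.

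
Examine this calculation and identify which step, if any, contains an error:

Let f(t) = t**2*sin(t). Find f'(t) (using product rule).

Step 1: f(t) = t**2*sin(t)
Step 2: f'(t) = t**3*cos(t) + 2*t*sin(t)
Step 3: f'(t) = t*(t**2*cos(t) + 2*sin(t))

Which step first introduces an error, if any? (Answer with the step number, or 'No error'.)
Step 2

Step 2 is incorrect due to a wrong exponent.
The step shows: t**3*cos(t) + 2*t*sin(t)
The correct value should be: t**2*cos(t) + 2*t*sin(t)

Explanation: The exponent 2 on t was incorrectly written as 3: the term t**2*cos(t) was incorrectly written as t**3*cos(t)
The later steps are derived from this incorrect expression, so the error originates in Step 2.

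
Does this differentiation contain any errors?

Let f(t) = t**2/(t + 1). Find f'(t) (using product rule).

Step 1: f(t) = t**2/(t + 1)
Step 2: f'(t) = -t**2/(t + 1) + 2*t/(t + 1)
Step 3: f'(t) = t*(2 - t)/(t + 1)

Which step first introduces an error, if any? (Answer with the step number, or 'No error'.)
Step 2

Step 2 is incorrect due to a wrong exponent.
The step shows: -t**2/(t + 1) + 2*t/(t + 1)
The correct value should be: -t**2/(t + 1)**2 + 2*t/(t + 1)

Explanation: The exponent -2 on t + 1 was incorrectly written as -1: the term -t**2/(t + 1)**2 was incorrectly written as -t**2/(t + 1)
The later steps are derived from this incorrect expression, so the error originates in Step 2.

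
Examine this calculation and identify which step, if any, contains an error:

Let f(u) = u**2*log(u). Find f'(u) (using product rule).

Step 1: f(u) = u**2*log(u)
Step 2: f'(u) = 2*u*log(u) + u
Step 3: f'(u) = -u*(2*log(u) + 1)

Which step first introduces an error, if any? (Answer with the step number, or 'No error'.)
Step 3

Step 3 is incorrect due to a sign flip.
The step shows: -u*(2*log(u) + 1)
The correct value should be: u*(2*log(u) + 1)

Explanation: The sign of the whole expression was flipped: the term u*(2*log(u) + 1) was incorrectly written as -u*(2*log(u) + 1)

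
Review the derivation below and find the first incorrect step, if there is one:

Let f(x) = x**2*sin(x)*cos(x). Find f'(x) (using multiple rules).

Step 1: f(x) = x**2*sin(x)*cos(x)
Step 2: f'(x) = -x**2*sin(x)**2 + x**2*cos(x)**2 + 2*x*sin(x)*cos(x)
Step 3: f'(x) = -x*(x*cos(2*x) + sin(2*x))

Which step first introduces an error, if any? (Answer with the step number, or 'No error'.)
Step 3

Step 3 is incorrect due to a sign flip.
The step shows: -x*(x*cos(2*x) + sin(2*x))
The correct value should be: x*(x*cos(2*x) + sin(2*x))

Explanation: The sign of the whole expression was flipped: the term x*(x*cos(2*x) + sin(2*x)) was incorrectly written as -x*(x*cos(2*x) + sin(2*x))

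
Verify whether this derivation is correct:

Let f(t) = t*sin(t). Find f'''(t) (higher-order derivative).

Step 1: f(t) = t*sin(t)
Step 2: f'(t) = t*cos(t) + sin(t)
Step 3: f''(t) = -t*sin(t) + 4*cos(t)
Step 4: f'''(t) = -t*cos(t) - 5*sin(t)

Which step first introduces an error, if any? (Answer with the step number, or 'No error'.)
Step 3

Step 3 is incorrect due to a wrong coefficient.
The step shows: -t*sin(t) + 4*cos(t)
The correct value should be: -t*sin(t) + 2*cos(t)

Explanation: The coefficient 2 was incorrectly written as 4: the term 2*cos(t) was incorrectly written as 4*cos(t)
The later steps are derived from this incorrect expression, so the error originates in Step 3.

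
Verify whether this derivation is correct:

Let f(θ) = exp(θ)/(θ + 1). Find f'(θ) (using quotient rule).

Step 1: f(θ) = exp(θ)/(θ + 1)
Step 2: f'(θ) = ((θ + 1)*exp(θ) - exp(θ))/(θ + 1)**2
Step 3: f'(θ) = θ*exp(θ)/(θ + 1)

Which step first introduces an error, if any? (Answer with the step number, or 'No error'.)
Step 3

Step 3 is incorrect due to a wrong exponent.
The step shows: θ*exp(θ)/(θ + 1)
The correct value should be: θ*exp(θ)/(θ + 1)**2

Explanation: The exponent -2 on θ + 1 was incorrectly written as -1: the term θ*exp(θ)/(θ + 1)**2 was incorrectly written as θ*exp(θ)/(θ + 1)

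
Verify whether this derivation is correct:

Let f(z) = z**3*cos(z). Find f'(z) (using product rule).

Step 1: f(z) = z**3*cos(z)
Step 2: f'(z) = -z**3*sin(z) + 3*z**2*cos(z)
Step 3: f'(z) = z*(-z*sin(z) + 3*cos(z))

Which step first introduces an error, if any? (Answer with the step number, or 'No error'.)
Step 3

Step 3 is incorrect due to a wrong exponent.
The step shows: z*(-z*sin(z) + 3*cos(z))
The correct value should be: z**2*(-z*sin(z) + 3*cos(z))

Explanation: The exponent 2 on z was incorrectly written as 1: the term z**2*(-z*sin(z) + 3*cos(z)) was incorrectly written as z*(-z*sin(z) + 3*cos(z))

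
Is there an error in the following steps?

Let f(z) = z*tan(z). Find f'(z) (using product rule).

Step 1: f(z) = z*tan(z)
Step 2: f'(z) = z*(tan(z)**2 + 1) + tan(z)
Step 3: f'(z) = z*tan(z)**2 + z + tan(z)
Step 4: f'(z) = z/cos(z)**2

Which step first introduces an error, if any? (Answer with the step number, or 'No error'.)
Step 4

Step 4 is incorrect due to a dropped term.
The step shows: z/cos(z)**2
The correct value should be: z/cos(z)**2 + tan(z)

Explanation: A term was dropped: the term tan(z) was incorrectly omitted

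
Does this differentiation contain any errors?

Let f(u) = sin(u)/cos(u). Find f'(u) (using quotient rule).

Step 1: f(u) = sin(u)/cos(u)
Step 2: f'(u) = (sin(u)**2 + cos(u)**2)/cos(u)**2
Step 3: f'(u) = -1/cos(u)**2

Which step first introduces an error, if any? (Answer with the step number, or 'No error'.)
Step 3

Step 3 is incorrect due to a sign flip.
The step shows: -1/cos(u)**2
The correct value should be: cos(u)**(-2)

Explanation: The sign of the whole expression was flipped: the term cos(u)**(-2) was incorrectly written as -1/cos(u)**2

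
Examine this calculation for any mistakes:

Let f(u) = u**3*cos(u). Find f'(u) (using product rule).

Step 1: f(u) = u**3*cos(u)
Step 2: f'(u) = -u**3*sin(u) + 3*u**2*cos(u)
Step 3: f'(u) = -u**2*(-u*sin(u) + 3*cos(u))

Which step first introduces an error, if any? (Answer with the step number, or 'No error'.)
Step 3

Step 3 is incorrect due to a sign flip.
The step shows: -u**2*(-u*sin(u) + 3*cos(u))
The correct value should be: u**2*(-u*sin(u) + 3*cos(u))

Explanation: The sign of the whole expression was flipped: the term u**2*(-u*sin(u) + 3*cos(u)) was incorrectly written as -u**2*(-u*sin(u) + 3*cos(u))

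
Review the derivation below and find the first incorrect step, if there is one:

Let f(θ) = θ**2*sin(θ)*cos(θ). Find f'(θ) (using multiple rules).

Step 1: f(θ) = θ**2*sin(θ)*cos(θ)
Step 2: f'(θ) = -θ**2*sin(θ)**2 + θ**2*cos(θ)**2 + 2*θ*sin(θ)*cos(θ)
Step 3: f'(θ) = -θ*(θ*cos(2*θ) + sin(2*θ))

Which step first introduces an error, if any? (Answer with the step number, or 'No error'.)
Step 3

Step 3 is incorrect due to a sign flip.
The step shows: -θ*(θ*cos(2*θ) + sin(2*θ))
The correct value should be: θ*(θ*cos(2*θ) + sin(2*θ))

Explanation: The sign of the whole expression was flipped: the term θ*(θ*cos(2*θ) + sin(2*θ)) was incorrectly written as -θ*(θ*cos(2*θ) + sin(2*θ))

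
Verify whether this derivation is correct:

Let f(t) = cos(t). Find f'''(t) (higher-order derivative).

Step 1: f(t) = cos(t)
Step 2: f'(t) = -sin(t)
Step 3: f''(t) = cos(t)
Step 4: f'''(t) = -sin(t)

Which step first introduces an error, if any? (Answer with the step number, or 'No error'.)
Step 3

Step 3 is incorrect due to a sign flip.
The step shows: cos(t)
The correct value should be: -cos(t)

Explanation: The sign of the whole expression was flipped: the term -cos(t) was incorrectly written as cos(t)
The later steps are derived from this incorrect expression, so the error originates in Step 3.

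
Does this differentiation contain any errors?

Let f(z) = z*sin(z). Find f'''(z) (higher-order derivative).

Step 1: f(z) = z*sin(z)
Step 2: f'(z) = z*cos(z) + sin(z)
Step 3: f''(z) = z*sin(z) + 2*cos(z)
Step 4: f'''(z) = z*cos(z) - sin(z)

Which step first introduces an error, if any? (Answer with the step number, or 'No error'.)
Step 3

Step 3 is incorrect due to a sign flip.
The step shows: z*sin(z) + 2*cos(z)
The correct value should be: -z*sin(z) + 2*cos(z)

Explanation: The sign of one term was flipped: the term -z*sin(z) was incorrectly written as z*sin(z)
The later steps are derived from this incorrect expression, so the error originates in Step 3.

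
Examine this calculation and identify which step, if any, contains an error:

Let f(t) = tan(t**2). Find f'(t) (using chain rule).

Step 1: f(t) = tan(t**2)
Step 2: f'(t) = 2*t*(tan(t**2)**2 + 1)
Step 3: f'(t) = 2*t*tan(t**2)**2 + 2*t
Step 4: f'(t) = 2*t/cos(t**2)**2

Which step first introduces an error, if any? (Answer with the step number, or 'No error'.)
No error

All steps in this derivation are correct.
The final answer f'(t) = 2*t/cos(t**2)**2 is valid.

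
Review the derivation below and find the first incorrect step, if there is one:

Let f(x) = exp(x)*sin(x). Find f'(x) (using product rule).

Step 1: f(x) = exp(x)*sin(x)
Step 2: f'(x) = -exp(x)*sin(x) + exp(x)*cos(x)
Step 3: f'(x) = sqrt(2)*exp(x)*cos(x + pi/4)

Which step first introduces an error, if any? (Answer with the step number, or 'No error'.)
Step 2

Step 2 is incorrect due to a sign flip.
The step shows: -exp(x)*sin(x) + exp(x)*cos(x)
The correct value should be: exp(x)*sin(x) + exp(x)*cos(x)

Explanation: The sign of one term was flipped: the term exp(x)*sin(x) was incorrectly written as -exp(x)*sin(x)
The later steps are derived from this incorrect expression, so the error originates in Step 2.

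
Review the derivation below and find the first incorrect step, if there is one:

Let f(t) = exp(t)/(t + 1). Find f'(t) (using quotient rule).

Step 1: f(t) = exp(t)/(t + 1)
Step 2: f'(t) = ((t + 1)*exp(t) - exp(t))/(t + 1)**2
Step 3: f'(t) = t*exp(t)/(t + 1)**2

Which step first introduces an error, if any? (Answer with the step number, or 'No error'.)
No error

All steps in this derivation are correct.
The final answer f'(t) = t*exp(t)/(t + 1)**2 is valid.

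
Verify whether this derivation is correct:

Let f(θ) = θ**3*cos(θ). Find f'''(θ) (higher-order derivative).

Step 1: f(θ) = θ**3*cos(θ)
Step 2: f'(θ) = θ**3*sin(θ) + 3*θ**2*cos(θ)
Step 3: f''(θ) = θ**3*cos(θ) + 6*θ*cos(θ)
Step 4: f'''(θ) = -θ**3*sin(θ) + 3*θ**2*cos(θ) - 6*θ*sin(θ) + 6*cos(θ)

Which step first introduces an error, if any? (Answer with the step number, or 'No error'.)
Step 2

Step 2 is incorrect due to a sign flip.
The step shows: θ**3*sin(θ) + 3*θ**2*cos(θ)
The correct value should be: -θ**3*sin(θ) + 3*θ**2*cos(θ)

Explanation: The sign of one term was flipped: the term -θ**3*sin(θ) was incorrectly written as θ**3*sin(θ)
The later steps are derived from this incorrect expression, so the error originates in Step 2.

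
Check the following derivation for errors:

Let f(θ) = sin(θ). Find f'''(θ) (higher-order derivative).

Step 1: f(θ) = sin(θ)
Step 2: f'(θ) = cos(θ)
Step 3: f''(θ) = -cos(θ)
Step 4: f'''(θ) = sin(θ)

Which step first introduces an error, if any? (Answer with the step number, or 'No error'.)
Step 3

Step 3 is incorrect due to a wrong trig function.
The step shows: -cos(θ)
The correct value should be: -sin(θ)

Explanation: sin(θ) was incorrectly written as cos(θ): the term -sin(θ) was incorrectly written as -cos(θ)
The later steps are derived from this incorrect expression, so the error originates in Step 3.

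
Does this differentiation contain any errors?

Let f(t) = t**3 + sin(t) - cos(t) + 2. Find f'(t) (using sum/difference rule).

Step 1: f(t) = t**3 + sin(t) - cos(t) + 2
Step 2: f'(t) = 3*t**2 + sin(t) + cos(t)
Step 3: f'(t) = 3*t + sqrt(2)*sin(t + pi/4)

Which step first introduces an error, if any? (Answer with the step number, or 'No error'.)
Step 3

Step 3 is incorrect due to a wrong exponent.
The step shows: 3*t + sqrt(2)*sin(t + pi/4)
The correct value should be: 3*t**2 + sqrt(2)*sin(t + pi/4)

Explanation: The exponent 2 on t was incorrectly written as 1: the term 3*t**2 was incorrectly written as 3*t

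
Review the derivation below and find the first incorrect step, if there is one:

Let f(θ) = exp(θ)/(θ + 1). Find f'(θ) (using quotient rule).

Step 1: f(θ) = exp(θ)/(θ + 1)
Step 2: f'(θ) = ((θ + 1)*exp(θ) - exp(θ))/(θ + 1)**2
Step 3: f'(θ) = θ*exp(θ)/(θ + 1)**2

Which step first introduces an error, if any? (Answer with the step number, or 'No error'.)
No error

All steps in this derivation are correct.
The final answer f'(θ) = θ*exp(θ)/(θ + 1)**2 is valid.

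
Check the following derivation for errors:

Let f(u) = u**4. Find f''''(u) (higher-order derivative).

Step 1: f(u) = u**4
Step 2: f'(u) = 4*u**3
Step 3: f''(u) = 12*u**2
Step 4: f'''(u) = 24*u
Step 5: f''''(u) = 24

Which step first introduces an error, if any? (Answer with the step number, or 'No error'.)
No error

All steps in this derivation are correct.
The final answer f''''(u) = 24 is valid.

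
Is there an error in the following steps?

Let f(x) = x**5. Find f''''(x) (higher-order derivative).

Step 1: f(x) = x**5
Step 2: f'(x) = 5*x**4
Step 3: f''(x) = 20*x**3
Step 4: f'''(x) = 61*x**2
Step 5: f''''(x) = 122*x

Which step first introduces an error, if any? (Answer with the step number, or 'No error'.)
Step 4

Step 4 is incorrect due to a wrong coefficient.
The step shows: 61*x**2
The correct value should be: 60*x**2

Explanation: The coefficient 60 was incorrectly written as 61: the term 60*x**2 was incorrectly written as 61*x**2
The later steps are derived from this incorrect expression, so the error originates in Step 4.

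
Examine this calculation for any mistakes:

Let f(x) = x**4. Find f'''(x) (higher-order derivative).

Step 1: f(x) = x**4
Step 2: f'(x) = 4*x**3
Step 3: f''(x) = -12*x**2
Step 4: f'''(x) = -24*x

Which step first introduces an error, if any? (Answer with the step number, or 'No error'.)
Step 3

Step 3 is incorrect due to a sign flip.
The step shows: -12*x**2
The correct value should be: 12*x**2

Explanation: The sign of the whole expression was flipped: the term 12*x**2 was incorrectly written as -12*x**2
The later steps are derived from this incorrect expression, so the error originates in Step 3.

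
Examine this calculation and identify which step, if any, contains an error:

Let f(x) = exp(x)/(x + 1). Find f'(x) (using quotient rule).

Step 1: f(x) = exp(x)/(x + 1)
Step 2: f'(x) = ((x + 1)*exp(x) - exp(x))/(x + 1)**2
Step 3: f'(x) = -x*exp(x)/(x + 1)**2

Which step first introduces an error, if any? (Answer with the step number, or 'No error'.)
Step 3

Step 3 is incorrect due to a sign flip.
The step shows: -x*exp(x)/(x + 1)**2
The correct value should be: x*exp(x)/(x + 1)**2

Explanation: The sign of the whole expression was flipped: the term x*exp(x)/(x + 1)**2 was incorrectly written as -x*exp(x)/(x + 1)**2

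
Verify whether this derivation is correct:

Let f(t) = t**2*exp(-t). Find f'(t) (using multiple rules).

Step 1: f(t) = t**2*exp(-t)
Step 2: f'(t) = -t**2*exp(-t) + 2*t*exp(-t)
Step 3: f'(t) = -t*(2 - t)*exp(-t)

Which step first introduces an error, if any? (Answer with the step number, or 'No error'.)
Step 3

Step 3 is incorrect due to a sign flip.
The step shows: -t*(2 - t)*exp(-t)
The correct value should be: t*(2 - t)*exp(-t)

Explanation: The sign of the whole expression was flipped: the term t*(2 - t)*exp(-t) was incorrectly written as -t*(2 - t)*exp(-t)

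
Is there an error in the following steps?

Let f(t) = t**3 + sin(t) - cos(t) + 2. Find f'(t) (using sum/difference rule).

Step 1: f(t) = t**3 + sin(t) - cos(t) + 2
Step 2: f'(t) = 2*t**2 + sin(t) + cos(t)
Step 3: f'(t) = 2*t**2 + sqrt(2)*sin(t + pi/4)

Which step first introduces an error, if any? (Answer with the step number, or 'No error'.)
Step 2

Step 2 is incorrect due to a wrong coefficient.
The step shows: 2*t**2 + sin(t) + cos(t)
The correct value should be: 3*t**2 + sin(t) + cos(t)

Explanation: The coefficient 3 was incorrectly written as 2: the term 3*t**2 was incorrectly written as 2*t**2
The later steps are derived from this incorrect expression, so the error originates in Step 2.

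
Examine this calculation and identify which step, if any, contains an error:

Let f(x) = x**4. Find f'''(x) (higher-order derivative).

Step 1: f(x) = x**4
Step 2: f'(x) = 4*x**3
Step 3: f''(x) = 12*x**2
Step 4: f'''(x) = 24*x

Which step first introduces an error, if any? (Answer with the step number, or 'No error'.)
No error

All steps in this derivation are correct.
The final answer f'''(x) = 24*x is valid.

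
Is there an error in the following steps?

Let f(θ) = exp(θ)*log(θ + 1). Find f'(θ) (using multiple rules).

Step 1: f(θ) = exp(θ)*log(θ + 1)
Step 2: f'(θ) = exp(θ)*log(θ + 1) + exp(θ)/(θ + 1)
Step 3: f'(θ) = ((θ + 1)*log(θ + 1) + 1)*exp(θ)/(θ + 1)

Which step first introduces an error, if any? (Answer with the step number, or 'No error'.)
No error

All steps in this derivation are correct.
The final answer f'(θ) = ((θ + 1)*log(θ + 1) + 1)*exp(θ)/(θ + 1) is valid.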